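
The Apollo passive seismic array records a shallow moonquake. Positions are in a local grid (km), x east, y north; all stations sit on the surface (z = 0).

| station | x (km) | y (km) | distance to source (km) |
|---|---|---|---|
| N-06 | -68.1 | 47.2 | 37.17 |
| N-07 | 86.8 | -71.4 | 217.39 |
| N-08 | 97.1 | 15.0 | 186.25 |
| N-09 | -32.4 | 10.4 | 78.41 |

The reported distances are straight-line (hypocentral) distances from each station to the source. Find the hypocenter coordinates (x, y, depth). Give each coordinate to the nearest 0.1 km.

Each station gives a sphere (x−x_i)² + (y−y_i)² + z² = d_i² (stations at z=0).
Subtracting the N-06 sphere from N-07 and N-08: z² cancels, leaving linear equations in x and y:
309.8 x − 237.2 y = -40110.05
330.4 x − 64.4 y = -30519.49
Solving: x ≈ -79.701, y ≈ 65.002 km (keep extra digits for the depth step; rounded: -79.7, 65.0).
Then from the N-06 sphere: z² = 37.17² − (x + 68.1)² − (y − 47.2)² with x = -79.701, y = 65.002, so z ≈ 30.498 ≈ 30.5 km.

x ≈ -79.7 km, y ≈ 65.0 km, depth ≈ 30.5 km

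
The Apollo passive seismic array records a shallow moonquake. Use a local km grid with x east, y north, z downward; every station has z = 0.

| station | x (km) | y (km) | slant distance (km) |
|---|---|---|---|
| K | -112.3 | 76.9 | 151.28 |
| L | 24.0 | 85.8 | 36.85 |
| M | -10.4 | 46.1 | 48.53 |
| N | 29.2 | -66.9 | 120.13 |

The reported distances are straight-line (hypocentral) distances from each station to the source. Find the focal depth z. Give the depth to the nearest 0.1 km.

Each station gives a sphere (x−x_i)² + (y−y_i)² + z² = d_i² (stations at z=0).
Subtracting the K sphere from L and M: z² cancels, leaving linear equations in x and y:
272.6 x + 17.8 y = 10940.46
203.8 x − 61.6 y = 4238.95
Solving: x ≈ 36.699, y ≈ 52.602 km (keep extra digits for the depth step; rounded: 36.7, 52.6).
Then from the K sphere: z² = 151.28² − (x + 112.3)² − (y − 76.9)² with x = 36.699, y = 52.602, so z ≈ 9.723 ≈ 9.7 km.

z ≈ 9.7 km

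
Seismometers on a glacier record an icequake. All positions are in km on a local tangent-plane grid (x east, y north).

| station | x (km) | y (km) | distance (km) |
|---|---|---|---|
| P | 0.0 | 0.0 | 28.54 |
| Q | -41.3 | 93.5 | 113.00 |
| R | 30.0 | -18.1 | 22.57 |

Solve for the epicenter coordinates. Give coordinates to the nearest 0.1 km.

Circle about each station: x² + y² = 28.54²; (x + 41.3)² + (y − 93.5)² = 113.00²; (x − 30.0)² + (y + 18.1)² = 22.57².
Subtracting the P equation from the Q and R equations removes the quadratic terms:
-82.6 x + 187.0 y = -1506.53
60.0 x − 36.2 y = 1532.74
Solving the 2×2 system: x ≈ 28.2, y ≈ 4.4 km.
Check against P (with the unrounded x, y): √(x²+y²) = 28.54 ≈ 28.54 km. ✓

28.2 km east, 4.4 km north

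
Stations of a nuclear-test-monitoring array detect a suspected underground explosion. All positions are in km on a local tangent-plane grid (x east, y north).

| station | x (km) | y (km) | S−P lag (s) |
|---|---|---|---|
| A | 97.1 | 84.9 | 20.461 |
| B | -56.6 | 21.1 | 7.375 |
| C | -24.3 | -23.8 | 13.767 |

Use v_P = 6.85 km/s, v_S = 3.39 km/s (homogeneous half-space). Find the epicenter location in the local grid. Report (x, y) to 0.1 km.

(-39.1, 67.4)

Distance from S−P lag: d = Δt · v_P v_S / (v_P − v_S) = Δt · (6.85·3.39)/(6.85−3.39) ≈ 6.7114·Δt.
So d_A = 137.32, d_B = 49.50, d_C = 92.40 km.
Circle about each station: (x − 97.1)² + (y − 84.9)² = 137.32²; (x + 56.6)² + (y − 21.1)² = 49.50²; (x + 24.3)² + (y + 23.8)² = 92.40².
Subtracting the A equation from the B and C equations removes the quadratic terms:
-307.4 x − 127.6 y = 3418.88
-242.8 x − 217.4 y = -5160.47
Solving the 2×2 system: x ≈ -39.1, y ≈ 67.4 km.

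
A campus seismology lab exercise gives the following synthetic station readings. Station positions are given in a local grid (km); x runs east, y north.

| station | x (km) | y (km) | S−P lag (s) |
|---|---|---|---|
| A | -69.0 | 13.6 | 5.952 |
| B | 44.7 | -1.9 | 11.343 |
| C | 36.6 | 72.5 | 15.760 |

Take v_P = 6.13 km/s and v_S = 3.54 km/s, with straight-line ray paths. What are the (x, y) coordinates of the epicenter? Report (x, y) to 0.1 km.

Distance from S−P lag: d = Δt · v_P v_S / (v_P − v_S) = Δt · (6.13·3.54)/(6.13−3.54) ≈ 8.3785·Δt.
So d_A = 49.87, d_B = 95.04, d_C = 132.04 km.
Circle about each station: (x + 69.0)² + (y − 13.6)² = 49.87²; (x − 44.7)² + (y + 1.9)² = 95.04²; (x − 36.6)² + (y − 72.5)² = 132.04².
Subtracting pairs of circle equations eliminates x²+y² and gives linear equations (the radical axes):
227.4 x − 31.0 y = -9489.84
211.2 x + 117.8 y = -13297.69
Solving the 2×2 system: x ≈ -45.9, y ≈ -30.6 km.
Check against A (with the unrounded x, y): √((x + 69.0)²+(y − 13.6)²) = 49.86 ≈ 49.87 km. ✓

x ≈ -45.9 km, y ≈ -30.6 km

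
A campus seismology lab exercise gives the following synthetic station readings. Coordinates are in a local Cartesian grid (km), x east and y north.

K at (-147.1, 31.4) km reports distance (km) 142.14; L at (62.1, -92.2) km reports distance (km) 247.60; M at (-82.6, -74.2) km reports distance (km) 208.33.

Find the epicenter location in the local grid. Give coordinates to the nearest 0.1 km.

Circle about each station: (x + 147.1)² + (y − 31.4)² = 142.14²; (x − 62.1)² + (y + 92.2)² = 247.60²; (x + 82.6)² + (y + 74.2)² = 208.33².
Subtracting pairs of circle equations eliminates x²+y² and gives linear equations (the radical axes):
418.4 x − 247.2 y = -51369.10
129.0 x − 211.2 y = -33493.58
Solving the 2×2 system: x ≈ -45.5, y ≈ 130.8 km.

x ≈ -45.5 km, y ≈ 130.8 km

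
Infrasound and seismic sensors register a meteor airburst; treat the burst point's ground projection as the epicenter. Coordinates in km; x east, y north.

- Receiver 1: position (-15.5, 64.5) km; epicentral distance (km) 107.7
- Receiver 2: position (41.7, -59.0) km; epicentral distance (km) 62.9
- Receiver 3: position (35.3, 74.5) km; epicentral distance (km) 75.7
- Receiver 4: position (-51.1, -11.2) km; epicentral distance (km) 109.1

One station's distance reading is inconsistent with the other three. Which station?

Receiver 1

Solve using three stations at a time. Using Receiver 2, Receiver 3, Receiver 4 (subtract circle equations pairwise → linear system) gives (x, y) ≈ (57.2, 2.0).
Distances from that point to each station vs reported:
  Receiver 1: calculated 95.9 vs reported 107.7 → residual 11.8 km
  Receiver 2: calculated 62.9 vs reported 62.9 → residual 0.0 km
  Receiver 3: calculated 75.7 vs reported 75.7 → residual 0.0 km
  Receiver 4: calculated 109.1 vs reported 109.1 → residual 0.0 km
Receiver 2, Receiver 3, Receiver 4 are mutually consistent (residuals ≈ 0); Receiver 1 is off by 11.8 km.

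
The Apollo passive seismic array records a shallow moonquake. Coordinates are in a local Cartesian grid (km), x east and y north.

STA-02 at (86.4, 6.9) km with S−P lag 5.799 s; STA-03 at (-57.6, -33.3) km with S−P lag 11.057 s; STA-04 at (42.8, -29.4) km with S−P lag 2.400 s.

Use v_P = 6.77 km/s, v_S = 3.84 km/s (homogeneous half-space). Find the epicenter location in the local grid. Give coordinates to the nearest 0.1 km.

Distance from S−P lag: d = Δt · v_P v_S / (v_P − v_S) = Δt · (6.77·3.84)/(6.77−3.84) ≈ 8.8726·Δt.
So d_STA-02 = 51.45, d_STA-03 = 98.10, d_STA-04 = 21.29 km.
Circle about each station: (x − 86.4)² + (y − 6.9)² = 51.45²; (x + 57.6)² + (y + 33.3)² = 98.10²; (x − 42.8)² + (y + 29.4)² = 21.29².
Subtracting the STA-02 equation from the STA-03 and STA-04 equations removes the quadratic terms:
-288.0 x − 80.4 y = -10062.43
-87.2 x − 72.6 y = -2622.53
Solving the 2×2 system: x ≈ 37.4, y ≈ -8.8 km.

(37.4, -8.8)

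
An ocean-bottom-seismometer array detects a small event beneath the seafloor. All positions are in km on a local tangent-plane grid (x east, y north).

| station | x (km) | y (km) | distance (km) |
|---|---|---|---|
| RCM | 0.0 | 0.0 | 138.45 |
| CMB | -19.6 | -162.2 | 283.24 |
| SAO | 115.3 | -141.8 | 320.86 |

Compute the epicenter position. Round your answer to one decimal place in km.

(-76.8, 115.2)

Circle about each station: x² + y² = 138.45²; (x + 19.6)² + (y + 162.2)² = 283.24²; (x − 115.3)² + (y + 141.8)² = 320.86².
Subtracting the RCM equation from the CMB and SAO equations removes the quadratic terms:
-39.2 x − 324.4 y = -34363.50
230.6 x − 283.6 y = -50381.41
Solving the 2×2 system: x ≈ -76.8, y ≈ 115.2 km.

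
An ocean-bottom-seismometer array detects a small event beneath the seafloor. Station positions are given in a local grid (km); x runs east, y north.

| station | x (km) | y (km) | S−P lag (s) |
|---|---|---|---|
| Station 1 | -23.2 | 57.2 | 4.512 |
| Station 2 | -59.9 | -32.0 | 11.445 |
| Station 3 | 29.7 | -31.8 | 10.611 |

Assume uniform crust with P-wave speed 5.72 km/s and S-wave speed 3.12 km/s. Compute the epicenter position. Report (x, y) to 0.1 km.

-10.4 km east, 29.0 km north

Distance from S−P lag: d = Δt · v_P v_S / (v_P − v_S) = Δt · (5.72·3.12)/(5.72−3.12) ≈ 6.8640·Δt.
So d_Station 1 = 30.97, d_Station 2 = 78.56, d_Station 3 = 72.83 km.
Circle about each station: (x + 23.2)² + (y − 57.2)² = 30.97²; (x + 59.9)² + (y + 32.0)² = 78.56²; (x − 29.7)² + (y + 31.8)² = 72.83².
Subtracting the Station 1 equation from the Station 2 and Station 3 equations removes the quadratic terms:
-73.4 x − 178.4 y = -4410.60
105.8 x − 178.0 y = -6261.82
Solving the 2×2 system: x ≈ -10.4, y ≈ 29.0 km.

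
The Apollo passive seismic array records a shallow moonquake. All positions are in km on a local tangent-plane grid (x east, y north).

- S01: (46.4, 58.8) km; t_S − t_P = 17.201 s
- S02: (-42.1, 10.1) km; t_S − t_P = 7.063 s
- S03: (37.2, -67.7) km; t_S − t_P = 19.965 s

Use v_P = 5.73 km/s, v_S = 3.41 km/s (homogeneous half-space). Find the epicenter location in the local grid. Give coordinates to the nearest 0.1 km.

-96.4 km east, 34.4 km north

Distance from S−P lag: d = Δt · v_P v_S / (v_P − v_S) = Δt · (5.73·3.41)/(5.73−3.41) ≈ 8.4221·Δt.
So d_S01 = 144.87, d_S02 = 59.49, d_S03 = 168.15 km.
Circle about each station: (x − 46.4)² + (y − 58.8)² = 144.87²; (x + 42.1)² + (y − 10.1)² = 59.49²; (x − 37.2)² + (y + 67.7)² = 168.15².
Subtracting the S01 equation from the S02 and S03 equations removes the quadratic terms:
-177.0 x − 97.4 y = 13712.28
-18.4 x − 253.0 y = -6930.38
Solving the 2×2 system: x ≈ -96.4, y ≈ 34.4 km.
Check against S01 (with the unrounded x, y): √((x − 46.4)²+(y − 58.8)²) = 144.87 ≈ 144.87 km. ✓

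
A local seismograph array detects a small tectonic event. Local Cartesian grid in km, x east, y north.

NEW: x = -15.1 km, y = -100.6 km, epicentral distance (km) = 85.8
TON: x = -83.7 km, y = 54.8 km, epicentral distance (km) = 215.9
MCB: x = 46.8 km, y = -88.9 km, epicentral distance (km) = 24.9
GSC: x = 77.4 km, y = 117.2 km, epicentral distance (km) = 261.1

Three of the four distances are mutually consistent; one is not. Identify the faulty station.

GSC

Solve using three stations at a time. Using NEW, TON, MCB (subtract circle equations pairwise → linear system) gives (x, y) ≈ (70.6, -96.2).
Distances from that point to each station vs reported:
  NEW: calculated 85.8 vs reported 85.8 → residual 0.0 km
  TON: calculated 215.9 vs reported 215.9 → residual 0.0 km
  MCB: calculated 24.9 vs reported 24.9 → residual 0.0 km
  GSC: calculated 213.5 vs reported 261.1 → residual 47.6 km
NEW, TON, MCB are mutually consistent (residuals ≈ 0); GSC is off by 47.6 km.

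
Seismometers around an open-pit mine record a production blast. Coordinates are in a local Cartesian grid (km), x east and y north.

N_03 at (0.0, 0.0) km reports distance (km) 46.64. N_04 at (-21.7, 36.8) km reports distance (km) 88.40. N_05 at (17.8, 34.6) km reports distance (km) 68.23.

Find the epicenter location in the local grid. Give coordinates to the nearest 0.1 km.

34.3 km east, -31.6 km north

Circle about each station: x² + y² = 46.64²; (x + 21.7)² + (y − 36.8)² = 88.40²; (x − 17.8)² + (y − 34.6)² = 68.23².
Subtracting pairs of circle equations eliminates x²+y² and gives linear equations (the radical axes):
-43.4 x + 73.6 y = -3814.14
35.6 x + 69.2 y = -966.04
Solving the 2×2 system: x ≈ 34.3, y ≈ -31.6 km.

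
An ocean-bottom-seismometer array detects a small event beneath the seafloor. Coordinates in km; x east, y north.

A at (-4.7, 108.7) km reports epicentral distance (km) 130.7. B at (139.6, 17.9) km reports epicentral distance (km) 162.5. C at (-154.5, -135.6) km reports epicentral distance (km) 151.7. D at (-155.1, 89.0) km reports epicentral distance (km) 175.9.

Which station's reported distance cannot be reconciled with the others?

C

Solve using three stations at a time. Using A, B, D (subtract circle equations pairwise → linear system) gives (x, y) ≈ (-18.1, -21.3).
Distances from that point to each station vs reported:
  A: calculated 130.7 vs reported 130.7 → residual 0.0 km
  B: calculated 162.5 vs reported 162.5 → residual 0.0 km
  C: calculated 178.0 vs reported 151.7 → residual 26.3 km
  D: calculated 175.9 vs reported 175.9 → residual 0.0 km
A, B, D are mutually consistent (residuals ≈ 0); C is off by 26.3 km.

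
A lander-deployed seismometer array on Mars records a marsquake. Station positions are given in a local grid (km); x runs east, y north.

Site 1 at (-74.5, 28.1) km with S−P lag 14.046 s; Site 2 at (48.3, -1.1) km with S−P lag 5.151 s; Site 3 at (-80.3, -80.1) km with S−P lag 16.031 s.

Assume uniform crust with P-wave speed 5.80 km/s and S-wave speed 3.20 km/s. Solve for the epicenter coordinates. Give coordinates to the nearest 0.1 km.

Distance from S−P lag: d = Δt · v_P v_S / (v_P − v_S) = Δt · (5.80·3.20)/(5.80−3.20) ≈ 7.1385·Δt.
So d_Site 1 = 100.27, d_Site 2 = 36.77, d_Site 3 = 114.44 km.
Circle about each station: (x + 74.5)² + (y − 28.1)² = 100.27²; (x − 48.3)² + (y + 1.1)² = 36.77²; (x + 80.3)² + (y + 80.1)² = 114.44².
Subtracting the Site 1 equation from the Site 2 and Site 3 equations removes the quadratic terms:
245.6 x − 58.4 y = 4696.28
-11.6 x − 216.4 y = 3481.80
Solving the 2×2 system: x ≈ 15.1, y ≈ -16.9 km.

(15.1, -16.9)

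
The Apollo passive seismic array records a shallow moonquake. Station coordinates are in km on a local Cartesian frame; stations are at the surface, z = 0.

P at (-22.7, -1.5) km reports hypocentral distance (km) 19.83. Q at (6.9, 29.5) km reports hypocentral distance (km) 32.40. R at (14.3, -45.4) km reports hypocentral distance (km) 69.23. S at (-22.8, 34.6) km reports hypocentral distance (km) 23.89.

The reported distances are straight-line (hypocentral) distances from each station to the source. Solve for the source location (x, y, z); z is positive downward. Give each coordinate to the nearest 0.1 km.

Each station gives a sphere (x−x_i)² + (y−y_i)² + z² = d_i² (stations at z=0).
Subtracting the P sphere from Q and R: z² cancels, leaving linear equations in x and y:
59.2 x + 62.0 y = -256.21
74.0 x − 87.8 y = -2651.45
Solving: x ≈ -19.098, y ≈ 14.103 km (keep extra digits for the depth step; rounded: -19.1, 14.1).
Then from the P sphere: z² = 19.83² − (x + 22.7)² − (y + 1.5)² with x = -19.098, y = 14.103, so z ≈ 11.696 ≈ 11.7 km.

(-19.1, 14.1, 11.7)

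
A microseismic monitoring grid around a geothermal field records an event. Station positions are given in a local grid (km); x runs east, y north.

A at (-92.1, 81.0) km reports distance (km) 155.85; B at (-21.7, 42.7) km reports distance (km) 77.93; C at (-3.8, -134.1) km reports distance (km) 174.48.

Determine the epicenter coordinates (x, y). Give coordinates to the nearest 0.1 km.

x ≈ 55.2 km, y ≈ 30.1 km

Circle about each station: (x + 92.1)² + (y − 81.0)² = 155.85²; (x + 21.7)² + (y − 42.7)² = 77.93²; (x + 3.8)² + (y + 134.1)² = 174.48².
Subtracting pairs of circle equations eliminates x²+y² and gives linear equations (the radical axes):
140.8 x − 76.6 y = 5466.91
176.6 x − 430.2 y = -3200.21
Solving the 2×2 system: x ≈ 55.2, y ≈ 30.1 km.
Check against A (with the unrounded x, y): √((x + 92.1)²+(y − 81.0)²) = 155.85 ≈ 155.85 km. ✓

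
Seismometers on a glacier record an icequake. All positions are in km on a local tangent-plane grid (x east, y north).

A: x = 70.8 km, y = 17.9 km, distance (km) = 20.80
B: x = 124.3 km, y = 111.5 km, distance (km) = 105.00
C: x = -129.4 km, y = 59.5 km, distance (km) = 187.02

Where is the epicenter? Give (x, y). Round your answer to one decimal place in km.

(55.6, 32.1)

Circle about each station: (x − 70.8)² + (y − 17.9)² = 20.80²; (x − 124.3)² + (y − 111.5)² = 105.00²; (x + 129.4)² + (y − 59.5)² = 187.02².
Subtracting the A equation from the B and C equations removes the quadratic terms:
107.0 x + 187.2 y = 11957.33
-400.4 x + 83.2 y = -19592.28
Solving the 2×2 system: x ≈ 55.6, y ≈ 32.1 km.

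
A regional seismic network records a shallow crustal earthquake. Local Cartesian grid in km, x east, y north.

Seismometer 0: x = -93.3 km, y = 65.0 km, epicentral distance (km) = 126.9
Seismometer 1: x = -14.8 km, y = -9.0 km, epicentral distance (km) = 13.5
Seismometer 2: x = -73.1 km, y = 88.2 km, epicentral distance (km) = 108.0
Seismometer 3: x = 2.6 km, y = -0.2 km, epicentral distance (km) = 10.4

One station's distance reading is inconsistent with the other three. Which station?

Seismometer 0

Solve using three stations at a time. Using Seismometer 1, Seismometer 2, Seismometer 3 (subtract circle equations pairwise → linear system) gives (x, y) ≈ (-7.5, 2.4).
Distances from that point to each station vs reported:
  Seismometer 0: calculated 106.2 vs reported 126.9 → residual 20.7 km
  Seismometer 1: calculated 13.5 vs reported 13.5 → residual 0.0 km
  Seismometer 2: calculated 108.0 vs reported 108.0 → residual 0.0 km
  Seismometer 3: calculated 10.4 vs reported 10.4 → residual 0.0 km
Seismometer 1, Seismometer 2, Seismometer 3 are mutually consistent (residuals ≈ 0); Seismometer 0 is off by 20.7 km.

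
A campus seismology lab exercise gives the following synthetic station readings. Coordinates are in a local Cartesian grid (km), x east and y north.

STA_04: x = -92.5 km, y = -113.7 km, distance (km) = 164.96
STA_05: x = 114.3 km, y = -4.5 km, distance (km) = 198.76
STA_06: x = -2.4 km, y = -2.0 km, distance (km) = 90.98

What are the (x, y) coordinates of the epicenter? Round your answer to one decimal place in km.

-76.7 km east, 50.5 km north

Circle about each station: (x + 92.5)² + (y + 113.7)² = 164.96²; (x − 114.3)² + (y + 4.5)² = 198.76²; (x + 2.4)² + (y + 2.0)² = 90.98².
Subtracting pairs of circle equations eliminates x²+y² and gives linear equations (the radical axes):
413.6 x + 218.4 y = -20692.94
180.2 x + 223.4 y = -2539.74
Solving the 2×2 system: x ≈ -76.7, y ≈ 50.5 km.
Check against STA_04 (with the unrounded x, y): √((x + 92.5)²+(y + 113.7)²) = 164.95 ≈ 164.96 km. ✓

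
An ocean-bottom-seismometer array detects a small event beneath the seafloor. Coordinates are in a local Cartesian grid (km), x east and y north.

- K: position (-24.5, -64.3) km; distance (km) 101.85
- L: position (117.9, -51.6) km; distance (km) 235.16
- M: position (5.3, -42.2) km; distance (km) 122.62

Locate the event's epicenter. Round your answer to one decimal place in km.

Circle about each station: (x + 24.5)² + (y + 64.3)² = 101.85²; (x − 117.9)² + (y + 51.6)² = 235.16²; (x − 5.3)² + (y + 42.2)² = 122.62².
Subtracting pairs of circle equations eliminates x²+y² and gives linear equations (the radical axes):
284.8 x + 25.4 y = -33098.57
59.6 x + 44.2 y = -7588.05
Solving the 2×2 system: x ≈ -114.7, y ≈ -17.0 km.
Check against K (with the unrounded x, y): √((x + 24.5)²+(y + 64.3)²) = 101.84 ≈ 101.85 km. ✓

-114.7 km east, -17.0 km north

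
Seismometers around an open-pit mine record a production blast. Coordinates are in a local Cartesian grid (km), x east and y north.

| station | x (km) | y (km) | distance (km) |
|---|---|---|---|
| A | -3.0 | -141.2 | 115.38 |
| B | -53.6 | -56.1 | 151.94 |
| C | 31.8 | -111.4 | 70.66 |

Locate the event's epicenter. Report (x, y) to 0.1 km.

x ≈ 96.1 km, y ≈ -82.1 km

Circle about each station: (x + 3.0)² + (y + 141.2)² = 115.38²; (x + 53.6)² + (y + 56.1)² = 151.94²; (x − 31.8)² + (y + 111.4)² = 70.66².
Subtracting the A equation from the B and C equations removes the quadratic terms:
-101.2 x + 170.2 y = -23699.49
69.6 x + 59.6 y = 1794.47
Solving the 2×2 system: x ≈ 96.1, y ≈ -82.1 km.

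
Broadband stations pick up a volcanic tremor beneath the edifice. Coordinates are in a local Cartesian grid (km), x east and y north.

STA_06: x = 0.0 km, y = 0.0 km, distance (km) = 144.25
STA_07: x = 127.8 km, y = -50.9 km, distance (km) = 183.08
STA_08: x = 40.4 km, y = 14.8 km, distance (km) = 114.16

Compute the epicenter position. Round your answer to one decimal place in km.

(73.7, 124.0)

Circle about each station: x² + y² = 144.25²; (x − 127.8)² + (y + 50.9)² = 183.08²; (x − 40.4)² + (y − 14.8)² = 114.16².
Subtracting the STA_06 equation from the STA_07 and STA_08 equations removes the quadratic terms:
255.6 x − 101.8 y = 6213.43
80.8 x + 29.6 y = 9626.76
Solving the 2×2 system: x ≈ 73.7, y ≈ 124.0 km.
Check against STA_06 (with the unrounded x, y): √(x²+y²) = 144.28 ≈ 144.25 km. ✓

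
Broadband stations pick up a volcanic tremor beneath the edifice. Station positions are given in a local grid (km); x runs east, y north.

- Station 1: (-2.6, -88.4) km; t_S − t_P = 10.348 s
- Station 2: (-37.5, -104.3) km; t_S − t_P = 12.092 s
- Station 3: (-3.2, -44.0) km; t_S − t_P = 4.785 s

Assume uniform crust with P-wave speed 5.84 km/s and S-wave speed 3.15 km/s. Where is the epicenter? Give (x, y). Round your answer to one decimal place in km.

(-27.6, -22.2)

Distance from S−P lag: d = Δt · v_P v_S / (v_P − v_S) = Δt · (5.84·3.15)/(5.84−3.15) ≈ 6.8387·Δt.
So d_Station 1 = 70.77, d_Station 2 = 82.69, d_Station 3 = 32.72 km.
Circle about each station: (x + 2.6)² + (y + 88.4)² = 70.77²; (x + 37.5)² + (y + 104.3)² = 82.69²; (x + 3.2)² + (y + 44.0)² = 32.72².
Subtracting the Station 1 equation from the Station 2 and Station 3 equations removes the quadratic terms:
-69.8 x − 31.8 y = 2634.18
-1.2 x + 88.8 y = -1937.29
Solving the 2×2 system: x ≈ -27.6, y ≈ -22.2 km.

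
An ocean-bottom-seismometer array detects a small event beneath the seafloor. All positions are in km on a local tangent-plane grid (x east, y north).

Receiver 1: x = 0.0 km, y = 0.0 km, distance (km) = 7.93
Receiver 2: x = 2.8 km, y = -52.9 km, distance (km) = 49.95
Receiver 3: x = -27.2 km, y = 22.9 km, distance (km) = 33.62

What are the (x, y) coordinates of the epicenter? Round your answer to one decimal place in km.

Circle about each station: x² + y² = 7.93²; (x − 2.8)² + (y + 52.9)² = 49.95²; (x + 27.2)² + (y − 22.9)² = 33.62².
Subtracting the Receiver 1 equation from the Receiver 2 and Receiver 3 equations removes the quadratic terms:
5.6 x − 105.8 y = 374.13
-54.4 x + 45.8 y = 196.83
Solving the 2×2 system: x ≈ -6.9, y ≈ -3.9 km.
Check against Receiver 1 (with the unrounded x, y): √(x²+y²) = 7.93 ≈ 7.93 km. ✓

-6.9 km east, -3.9 km north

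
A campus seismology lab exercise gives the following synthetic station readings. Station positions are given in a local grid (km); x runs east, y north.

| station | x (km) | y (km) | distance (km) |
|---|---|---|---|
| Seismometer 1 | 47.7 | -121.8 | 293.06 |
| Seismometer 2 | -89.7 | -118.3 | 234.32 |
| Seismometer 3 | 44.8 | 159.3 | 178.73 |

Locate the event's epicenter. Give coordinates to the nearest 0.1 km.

Circle about each station: (x − 47.7)² + (y + 121.8)² = 293.06²; (x + 89.7)² + (y + 118.3)² = 234.32²; (x − 44.8)² + (y − 159.3)² = 178.73².
Subtracting pairs of circle equations eliminates x²+y² and gives linear equations (the radical axes):
-274.8 x + 7.0 y = 35908.75
-5.8 x + 562.2 y = 64212.75
Solving the 2×2 system: x ≈ -127.8, y ≈ 112.9 km.

-127.8 km east, 112.9 km north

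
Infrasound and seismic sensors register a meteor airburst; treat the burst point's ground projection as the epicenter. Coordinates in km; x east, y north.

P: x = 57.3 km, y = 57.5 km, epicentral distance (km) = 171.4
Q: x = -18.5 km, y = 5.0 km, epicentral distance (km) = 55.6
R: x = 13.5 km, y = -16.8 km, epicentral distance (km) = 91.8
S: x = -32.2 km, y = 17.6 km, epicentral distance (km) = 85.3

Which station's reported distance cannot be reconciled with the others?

Q

Solve using three stations at a time. Using P, R, S (subtract circle equations pairwise → linear system) gives (x, y) ≈ (-67.4, -60.0).
Distances from that point to each station vs reported:
  P: calculated 171.4 vs reported 171.4 → residual 0.0 km
  Q: calculated 81.4 vs reported 55.6 → residual 25.8 km
  R: calculated 91.7 vs reported 91.8 → residual 0.1 km
  S: calculated 85.2 vs reported 85.3 → residual 0.1 km
P, R, S are mutually consistent (residuals ≈ 0); Q is off by 25.8 km.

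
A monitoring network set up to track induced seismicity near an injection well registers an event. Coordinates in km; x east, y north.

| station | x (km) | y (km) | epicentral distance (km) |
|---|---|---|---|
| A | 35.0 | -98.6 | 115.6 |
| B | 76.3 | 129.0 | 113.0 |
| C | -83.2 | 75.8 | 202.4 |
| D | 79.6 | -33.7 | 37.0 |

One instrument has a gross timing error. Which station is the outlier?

Solve using three stations at a time. Using A, C, D (subtract circle equations pairwise → linear system) gives (x, y) ≈ (102.4, -4.8).
Distances from that point to each station vs reported:
  A: calculated 115.6 vs reported 115.6 → residual 0.0 km
  B: calculated 136.3 vs reported 113.0 → residual 23.3 km
  C: calculated 202.4 vs reported 202.4 → residual 0.0 km
  D: calculated 36.9 vs reported 37.0 → residual 0.1 km
A, C, D are mutually consistent (residuals ≈ 0); B is off by 23.3 km.

B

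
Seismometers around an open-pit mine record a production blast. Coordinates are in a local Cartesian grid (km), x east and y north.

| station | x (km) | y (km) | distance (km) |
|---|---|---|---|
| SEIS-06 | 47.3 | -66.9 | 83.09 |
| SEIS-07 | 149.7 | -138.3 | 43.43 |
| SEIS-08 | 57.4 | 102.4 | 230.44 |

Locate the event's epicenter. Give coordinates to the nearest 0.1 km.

(109.4, -122.1)

Circle about each station: (x − 47.3)² + (y + 66.9)² = 83.09²; (x − 149.7)² + (y + 138.3)² = 43.43²; (x − 57.4)² + (y − 102.4)² = 230.44².
Subtracting the SEIS-06 equation from the SEIS-07 and SEIS-08 equations removes the quadratic terms:
204.8 x − 142.8 y = 39841.86
20.2 x + 338.6 y = -39131.03
Solving the 2×2 system: x ≈ 109.4, y ≈ -122.1 km.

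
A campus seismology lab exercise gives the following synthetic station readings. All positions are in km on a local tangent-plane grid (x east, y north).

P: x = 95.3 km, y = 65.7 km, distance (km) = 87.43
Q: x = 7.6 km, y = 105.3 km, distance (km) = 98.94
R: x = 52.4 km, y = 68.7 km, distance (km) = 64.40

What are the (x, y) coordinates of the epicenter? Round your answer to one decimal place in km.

Circle about each station: (x − 95.3)² + (y − 65.7)² = 87.43²; (x − 7.6)² + (y − 105.3)² = 98.94²; (x − 52.4)² + (y − 68.7)² = 64.40².
Subtracting the P equation from the Q and R equations removes the quadratic terms:
-175.4 x + 79.2 y = -4397.85
-85.8 x + 6.0 y = -2436.49
Solving the 2×2 system: x ≈ 29.0, y ≈ 8.7 km.

(29.0, 8.7)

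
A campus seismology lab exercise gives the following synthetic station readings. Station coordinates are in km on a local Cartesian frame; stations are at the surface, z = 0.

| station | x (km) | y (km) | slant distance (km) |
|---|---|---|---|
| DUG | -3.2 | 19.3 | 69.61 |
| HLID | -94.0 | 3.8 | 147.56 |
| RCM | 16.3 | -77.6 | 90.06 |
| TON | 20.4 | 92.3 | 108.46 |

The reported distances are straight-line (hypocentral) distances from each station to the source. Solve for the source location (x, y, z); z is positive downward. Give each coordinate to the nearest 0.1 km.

x ≈ 47.3 km, y ≈ -4.1 km, depth ≈ 41.8 km

Each station gives a sphere (x−x_i)² + (y−y_i)² + z² = d_i² (stations at z=0).
Subtracting the DUG sphere from HLID and RCM: z² cancels, leaving linear equations in x and y:
-181.6 x − 31.0 y = -8460.69
39.0 x − 193.8 y = 2639.47
Solving: x ≈ 47.290, y ≈ -4.103 km (keep extra digits for the depth step; rounded: 47.3, -4.1).
Then from the DUG sphere: z² = 69.61² − (x + 3.2)² − (y − 19.3)² with x = 47.290, y = -4.103, so z ≈ 41.816 ≈ 41.8 km.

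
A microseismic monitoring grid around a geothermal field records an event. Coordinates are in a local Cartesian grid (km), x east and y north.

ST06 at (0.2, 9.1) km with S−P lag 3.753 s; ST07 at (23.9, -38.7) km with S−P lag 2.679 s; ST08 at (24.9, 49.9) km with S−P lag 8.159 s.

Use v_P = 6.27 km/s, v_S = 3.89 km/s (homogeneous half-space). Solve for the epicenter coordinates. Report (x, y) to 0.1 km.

Distance from S−P lag: d = Δt · v_P v_S / (v_P − v_S) = Δt · (6.27·3.89)/(6.27−3.89) ≈ 10.2480·Δt.
So d_ST06 = 38.46, d_ST07 = 27.45, d_ST08 = 83.61 km.
Circle about each station: (x − 0.2)² + (y − 9.1)² = 38.46²; (x − 23.9)² + (y + 38.7)² = 27.45²; (x − 24.9)² + (y − 49.9)² = 83.61².
Subtracting the ST06 equation from the ST07 and ST08 equations removes the quadratic terms:
47.4 x − 95.6 y = 2711.72
49.4 x + 81.6 y = -2484.29
Solving the 2×2 system: x ≈ -1.9, y ≈ -29.3 km.

-1.9 km east, -29.3 km north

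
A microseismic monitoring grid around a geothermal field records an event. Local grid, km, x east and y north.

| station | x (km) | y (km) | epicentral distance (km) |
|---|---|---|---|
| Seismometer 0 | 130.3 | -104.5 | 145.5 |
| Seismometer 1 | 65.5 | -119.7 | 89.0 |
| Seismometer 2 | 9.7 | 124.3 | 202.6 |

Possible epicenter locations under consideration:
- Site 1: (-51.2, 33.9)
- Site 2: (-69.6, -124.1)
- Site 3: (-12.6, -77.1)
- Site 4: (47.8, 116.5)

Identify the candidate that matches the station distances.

For each candidate, compare |candidate − station| to the reported distance:
Site 1: residuals Seismometer 0 82.7, Seismometer 1 103.9, Seismometer 2 93.6 → max 103.9 km
Site 2: residuals Seismometer 0 55.4, Seismometer 1 46.2, Seismometer 2 58.2 → max 58.2 km
Site 3: residuals Seismometer 0 0.0, Seismometer 1 0.0, Seismometer 2 0.0 → max 0.0 km
Site 4: residuals Seismometer 0 90.4, Seismometer 1 147.9, Seismometer 2 163.7 → max 163.7 km
Only Site 3 has all residuals ≈ 0.

Site 3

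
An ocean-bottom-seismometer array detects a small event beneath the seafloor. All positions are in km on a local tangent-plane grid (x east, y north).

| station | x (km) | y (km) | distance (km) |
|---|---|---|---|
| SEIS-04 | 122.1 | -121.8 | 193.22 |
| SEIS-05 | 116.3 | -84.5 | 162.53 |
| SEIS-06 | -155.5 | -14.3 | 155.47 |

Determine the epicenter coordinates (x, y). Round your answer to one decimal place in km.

Circle about each station: (x − 122.1)² + (y + 121.8)² = 193.22²; (x − 116.3)² + (y + 84.5)² = 162.53²; (x + 155.5)² + (y + 14.3)² = 155.47².
Subtracting the SEIS-04 equation from the SEIS-05 and SEIS-06 equations removes the quadratic terms:
-11.6 x + 74.6 y = 1840.26
-555.2 x + 215.0 y = 7804.14
Solving the 2×2 system: x ≈ -4.8, y ≈ 23.9 km.

-4.8 km east, 23.9 km north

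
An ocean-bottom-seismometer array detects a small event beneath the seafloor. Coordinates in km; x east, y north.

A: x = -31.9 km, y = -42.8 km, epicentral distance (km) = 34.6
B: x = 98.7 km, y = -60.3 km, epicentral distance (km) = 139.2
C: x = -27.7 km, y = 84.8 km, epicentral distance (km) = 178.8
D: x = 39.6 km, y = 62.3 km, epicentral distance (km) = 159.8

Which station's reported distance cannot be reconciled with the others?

C

Solve using three stations at a time. Using A, B, D (subtract circle equations pairwise → linear system) gives (x, y) ≈ (-39.5, -76.5).
Distances from that point to each station vs reported:
  A: calculated 34.6 vs reported 34.6 → residual 0.0 km
  B: calculated 139.2 vs reported 139.2 → residual 0.0 km
  C: calculated 161.8 vs reported 178.8 → residual 17.0 km
  D: calculated 159.8 vs reported 159.8 → residual 0.0 km
A, B, D are mutually consistent (residuals ≈ 0); C is off by 17.0 km.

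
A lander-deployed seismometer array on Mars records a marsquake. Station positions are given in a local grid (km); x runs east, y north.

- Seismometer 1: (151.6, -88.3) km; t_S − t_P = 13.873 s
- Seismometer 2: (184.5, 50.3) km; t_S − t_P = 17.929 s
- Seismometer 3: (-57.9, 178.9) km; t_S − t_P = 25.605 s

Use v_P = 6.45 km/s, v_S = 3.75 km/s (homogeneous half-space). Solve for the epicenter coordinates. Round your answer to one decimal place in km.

Distance from S−P lag: d = Δt · v_P v_S / (v_P − v_S) = Δt · (6.45·3.75)/(6.45−3.75) ≈ 8.9583·Δt.
So d_Seismometer 1 = 124.28, d_Seismometer 2 = 160.61, d_Seismometer 3 = 229.38 km.
Circle about each station: (x − 151.6)² + (y + 88.3)² = 124.28²; (x − 184.5)² + (y − 50.3)² = 160.61²; (x + 57.9)² + (y − 178.9)² = 229.38².
Subtracting the Seismometer 1 equation from the Seismometer 2 and Seismometer 3 equations removes the quadratic terms:
65.8 x + 277.2 y = -4559.16
-419.0 x + 534.4 y = -32591.50
Solving the 2×2 system: x ≈ 43.6, y ≈ -26.8 km.

(43.6, -26.8)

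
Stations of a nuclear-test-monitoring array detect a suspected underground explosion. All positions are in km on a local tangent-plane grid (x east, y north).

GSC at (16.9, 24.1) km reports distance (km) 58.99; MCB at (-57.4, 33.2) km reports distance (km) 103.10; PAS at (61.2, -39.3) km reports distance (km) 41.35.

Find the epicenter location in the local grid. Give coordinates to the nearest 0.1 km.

(20.1, -34.8)

Circle about each station: (x − 16.9)² + (y − 24.1)² = 58.99²; (x + 57.4)² + (y − 33.2)² = 103.10²; (x − 61.2)² + (y + 39.3)² = 41.35².
Subtracting the GSC equation from the MCB and PAS equations removes the quadratic terms:
-148.6 x + 18.2 y = -3619.21
88.6 x − 126.8 y = 6193.51
Solving the 2×2 system: x ≈ 20.1, y ≈ -34.8 km.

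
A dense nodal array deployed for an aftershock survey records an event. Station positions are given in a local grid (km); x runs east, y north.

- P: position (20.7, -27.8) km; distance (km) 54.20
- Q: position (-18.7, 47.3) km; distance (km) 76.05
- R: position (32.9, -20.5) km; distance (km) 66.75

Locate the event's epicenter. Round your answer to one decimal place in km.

x ≈ -33.5 km, y ≈ -27.3 km

Circle about each station: (x − 20.7)² + (y + 27.8)² = 54.20²; (x + 18.7)² + (y − 47.3)² = 76.05²; (x − 32.9)² + (y + 20.5)² = 66.75².
Subtracting the P equation from the Q and R equations removes the quadratic terms:
-78.8 x + 150.2 y = -1460.31
24.4 x + 14.6 y = -1216.59
Solving the 2×2 system: x ≈ -33.5, y ≈ -27.3 km.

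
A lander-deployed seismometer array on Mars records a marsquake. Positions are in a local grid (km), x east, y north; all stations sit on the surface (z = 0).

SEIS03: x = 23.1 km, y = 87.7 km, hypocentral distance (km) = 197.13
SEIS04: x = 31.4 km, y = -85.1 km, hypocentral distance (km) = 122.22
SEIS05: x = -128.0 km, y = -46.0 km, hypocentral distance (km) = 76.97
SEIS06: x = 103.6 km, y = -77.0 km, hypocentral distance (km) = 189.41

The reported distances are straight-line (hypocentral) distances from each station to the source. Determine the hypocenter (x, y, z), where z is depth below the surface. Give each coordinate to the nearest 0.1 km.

(-78.4, -73.0, 52.3)

Each station gives a sphere (x−x_i)² + (y−y_i)² + z² = d_i² (stations at z=0).
Subtracting the SEIS03 sphere from SEIS04 and SEIS05: z² cancels, leaving linear equations in x and y:
16.6 x − 345.6 y = 23925.58
-302.2 x − 267.4 y = 43210.96
Solving: x ≈ -78.399, y ≈ -72.995 km (keep extra digits for the depth step; rounded: -78.4, -73.0).
Then from the SEIS03 sphere: z² = 197.13² − (x − 23.1)² − (y − 87.7)² with x = -78.399, y = -72.995, so z ≈ 52.300 ≈ 52.3 km.
Check against SEIS06 (with the unrounded solution): distance 189.41 ≈ 189.41 km. ✓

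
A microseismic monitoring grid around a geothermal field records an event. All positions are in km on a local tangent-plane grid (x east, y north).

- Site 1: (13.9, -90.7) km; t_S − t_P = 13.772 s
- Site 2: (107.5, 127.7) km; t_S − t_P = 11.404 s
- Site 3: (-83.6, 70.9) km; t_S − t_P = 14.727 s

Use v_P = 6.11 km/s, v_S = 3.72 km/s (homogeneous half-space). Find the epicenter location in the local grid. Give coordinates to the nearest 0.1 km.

Distance from S−P lag: d = Δt · v_P v_S / (v_P − v_S) = Δt · (6.11·3.72)/(6.11−3.72) ≈ 9.5101·Δt.
So d_Site 1 = 130.97, d_Site 2 = 108.45, d_Site 3 = 140.06 km.
Circle about each station: (x − 13.9)² + (y + 90.7)² = 130.97²; (x − 107.5)² + (y − 127.7)² = 108.45²; (x + 83.6)² + (y − 70.9)² = 140.06².
Subtracting the Site 1 equation from the Site 2 and Site 3 equations removes the quadratic terms:
187.2 x + 436.8 y = 24835.58
-195.0 x + 323.2 y = 1132.41
Solving the 2×2 system: x ≈ 51.7, y ≈ 34.7 km.

51.7 km east, 34.7 km north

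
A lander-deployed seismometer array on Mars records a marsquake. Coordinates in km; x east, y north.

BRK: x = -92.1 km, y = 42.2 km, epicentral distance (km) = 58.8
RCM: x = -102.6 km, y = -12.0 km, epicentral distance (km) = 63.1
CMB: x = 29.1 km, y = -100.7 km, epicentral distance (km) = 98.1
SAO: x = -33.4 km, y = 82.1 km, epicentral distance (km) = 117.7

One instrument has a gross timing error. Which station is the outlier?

BRK

Solve using three stations at a time. Using RCM, CMB, SAO (subtract circle equations pairwise → linear system) gives (x, y) ≈ (-43.9, -35.1).
Distances from that point to each station vs reported:
  BRK: calculated 91.1 vs reported 58.8 → residual 32.3 km
  RCM: calculated 63.1 vs reported 63.1 → residual 0.0 km
  CMB: calculated 98.1 vs reported 98.1 → residual 0.0 km
  SAO: calculated 117.7 vs reported 117.7 → residual 0.0 km
RCM, CMB, SAO are mutually consistent (residuals ≈ 0); BRK is off by 32.3 km.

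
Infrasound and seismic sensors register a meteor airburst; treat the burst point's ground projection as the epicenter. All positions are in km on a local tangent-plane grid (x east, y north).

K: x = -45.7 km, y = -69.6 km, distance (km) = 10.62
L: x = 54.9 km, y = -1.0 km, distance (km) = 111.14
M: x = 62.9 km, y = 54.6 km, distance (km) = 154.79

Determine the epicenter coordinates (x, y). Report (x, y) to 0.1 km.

Circle about each station: (x + 45.7)² + (y + 69.6)² = 10.62²; (x − 54.9)² + (y + 1.0)² = 111.14²; (x − 62.9)² + (y − 54.6)² = 154.79².
Subtracting the K equation from the L and M equations removes the quadratic terms:
201.2 x + 137.2 y = -16156.96
217.2 x + 248.4 y = -23842.24
Solving the 2×2 system: x ≈ -36.8, y ≈ -63.8 km.
Check against K (with the unrounded x, y): √((x + 45.7)²+(y + 69.6)²) = 10.63 ≈ 10.62 km. ✓

x ≈ -36.8 km, y ≈ -63.8 km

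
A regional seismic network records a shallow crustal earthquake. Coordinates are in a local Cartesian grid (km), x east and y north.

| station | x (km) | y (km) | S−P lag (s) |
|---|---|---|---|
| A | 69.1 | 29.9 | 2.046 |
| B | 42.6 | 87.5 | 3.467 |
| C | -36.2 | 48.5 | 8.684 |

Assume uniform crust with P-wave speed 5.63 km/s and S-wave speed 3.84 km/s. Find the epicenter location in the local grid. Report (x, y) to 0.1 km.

Distance from S−P lag: d = Δt · v_P v_S / (v_P − v_S) = Δt · (5.63·3.84)/(5.63−3.84) ≈ 12.0778·Δt.
So d_A = 24.71, d_B = 41.87, d_C = 104.88 km.
Circle about each station: (x − 69.1)² + (y − 29.9)² = 24.71²; (x − 42.6)² + (y − 87.5)² = 41.87²; (x + 36.2)² + (y − 48.5)² = 104.88².
Subtracting the A equation from the B and C equations removes the quadratic terms:
-53.0 x + 115.2 y = 2659.68
-210.6 x + 37.2 y = -12395.36
Solving the 2×2 system: x ≈ 68.5, y ≈ 54.6 km.
Check against A (with the unrounded x, y): √((x − 69.1)²+(y − 29.9)²) = 24.71 ≈ 24.71 km. ✓

(68.5, 54.6)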